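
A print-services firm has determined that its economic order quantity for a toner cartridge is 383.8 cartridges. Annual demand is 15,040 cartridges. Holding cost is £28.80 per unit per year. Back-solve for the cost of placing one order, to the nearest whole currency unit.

S ≈ £141

The basic EOQ model gives Q* = √(2DS/H); rearrange for the unknown.
From Q* = √(2DS/H): S = Q*²H / (2D) = 383.8² × 28.8 / (2 × 15,040) = 141.0343.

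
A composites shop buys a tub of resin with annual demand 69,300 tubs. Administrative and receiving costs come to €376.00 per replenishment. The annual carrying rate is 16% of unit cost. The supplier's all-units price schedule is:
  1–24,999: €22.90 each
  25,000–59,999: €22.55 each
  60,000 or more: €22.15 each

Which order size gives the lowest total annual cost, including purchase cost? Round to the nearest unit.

Holding cost per unit per year at price C is H = 0.16·C.
Evaluate total cost at each tier's feasible EOQ or, if the EOQ is below the tier, at the tier's minimum quantity.
EOQ at €22.90 = 3771.4 (feasible in tier 1): TC = 69,300×€22.90 + (69,300/3771.4)×376 + (3771.4/2)×0.16×€22.90 = €1,600,788.26.
EOQ at €22.55 = 3800.5 < 25000, so use break Q=25000: TC = 69,300×€22.55 + (69,300/25000.0)×376 + (25000.0/2)×0.16×€22.55 = €1,608,857.27.
EOQ at €22.15 = 3834.7 < 60000, so use break Q=60000: TC = 69,300×€22.15 + (69,300/60000.0)×376 + (60000.0/2)×0.16×€22.15 = €1,641,749.28.
Lowest total cost is €1,600,788.26 at Q = 3771.4.

Q* ≈ 3,771 tubs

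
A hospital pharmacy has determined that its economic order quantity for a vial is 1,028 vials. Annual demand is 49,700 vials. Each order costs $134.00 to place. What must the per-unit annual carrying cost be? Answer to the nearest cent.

H ≈ $12.60

Squaring Q* = √(2DS/H) gives Q*² = 2DS/H.
From Q* = √(2DS/H): H = 2DS / Q*² = 2 × 49,700 × 134 / 1,028² = 12.6039.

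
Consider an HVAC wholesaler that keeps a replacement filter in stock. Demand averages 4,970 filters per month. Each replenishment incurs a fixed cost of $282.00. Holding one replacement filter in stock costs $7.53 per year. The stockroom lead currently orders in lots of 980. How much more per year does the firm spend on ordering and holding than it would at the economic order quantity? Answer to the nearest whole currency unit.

Annual demand D = 4,970 × 12 = 59,640.
EOQ = √(2DS/H) = √(2 × 59,640 × 282 / 7.53) ≈ 2113.54.
Cost at Q* = (D/Q*)S + (Q*/2)H = √(2DSH) ≈ $15,914.97.
Cost at Q = 980: (59,640/980)×282 + (980/2)×7.53 = $17,161.71 + $3,689.70 = $20,851.41.
Excess = $20,851.41 − $15,914.97 = $4,936.44.

Extra cost ≈ $4,936 per year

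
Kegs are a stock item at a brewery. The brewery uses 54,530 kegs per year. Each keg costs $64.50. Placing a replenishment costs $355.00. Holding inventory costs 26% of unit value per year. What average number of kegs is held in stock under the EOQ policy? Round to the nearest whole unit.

Holding cost H = 0.26 × $64.50 = $16.7700 per unit per year.
Q* = √(2DS/H) = √(2 × 54,530 × 355 / 16.77) ≈ 1519.43.
Average inventory = Q*/2 ≈ 1519.43 / 2 = 759.714.

Average inventory ≈ 760 kegs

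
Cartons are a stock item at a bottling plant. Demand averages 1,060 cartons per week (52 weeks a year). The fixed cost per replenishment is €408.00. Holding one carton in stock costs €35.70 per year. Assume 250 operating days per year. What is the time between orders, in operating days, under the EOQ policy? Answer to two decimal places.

T ≈ 5.09 days

Annual demand D = 1,060 × 52 = 55,120.
The optimal lot size = √(2DS/H) = √(2 × 55,120 × 408 / 35.7) ≈ 1122.45.
Cycle time = Q*/D × 250 = 1122.45 / 55,120 × 250 ≈ 5.091 days.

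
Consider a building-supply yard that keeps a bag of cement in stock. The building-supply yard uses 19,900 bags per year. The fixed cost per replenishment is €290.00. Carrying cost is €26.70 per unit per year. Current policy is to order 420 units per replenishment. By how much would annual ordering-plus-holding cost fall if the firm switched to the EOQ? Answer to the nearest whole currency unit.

Extra cost ≈ €1,793 per year

EOQ = √(2DS/H) = √(2 × 19,900 × 290 / 26.7) ≈ 657.48.
Cost at Q* = (D/Q*)S + (Q*/2)H = √(2DSH) ≈ €17,554.81.
Cost at Q = 420: (19,900/420)×290 + (420/2)×26.7 = €13,740.48 + €5,607.00 = €19,347.48.
Excess = €19,347.48 − €17,554.81 = €1,792.66.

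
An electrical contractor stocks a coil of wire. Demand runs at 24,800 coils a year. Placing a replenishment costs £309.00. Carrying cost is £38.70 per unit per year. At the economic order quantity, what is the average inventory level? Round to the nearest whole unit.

Average inventory ≈ 315 coils

EOQ = √(2DS/H) = √(2 × 24,800 × 309 / 38.7) ≈ 629.31.
Average inventory = Q*/2 ≈ 629.31 / 2 = 314.655.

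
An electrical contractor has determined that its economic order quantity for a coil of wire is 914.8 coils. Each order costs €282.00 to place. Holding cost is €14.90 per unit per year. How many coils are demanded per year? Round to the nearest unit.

The basic EOQ model gives Q* = √(2DS/H); rearrange for the unknown.
From Q* = √(2DS/H): D = Q*²H / (2S) = 914.8² × 14.9 / (2 × 282) = 22108.510.

D ≈ 22,109 coils per year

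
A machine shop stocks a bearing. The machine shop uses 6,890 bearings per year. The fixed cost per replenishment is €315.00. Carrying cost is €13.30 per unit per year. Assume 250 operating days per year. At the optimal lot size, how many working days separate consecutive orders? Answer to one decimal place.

T ≈ 20.7 days

EOQ = √(2DS/H) = √(2 × 6,890 × 315 / 13.3) ≈ 571.29.
Cycle time = Q*/D × 250 = 571.29 / 6,890 × 250 ≈ 20.729 days.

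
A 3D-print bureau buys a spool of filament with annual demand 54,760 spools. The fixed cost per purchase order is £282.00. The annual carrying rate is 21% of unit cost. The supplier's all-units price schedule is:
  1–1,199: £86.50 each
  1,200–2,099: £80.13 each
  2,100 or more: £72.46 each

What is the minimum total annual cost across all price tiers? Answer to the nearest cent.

TC* ≈ £3,991,240.52

Holding cost per unit per year at price C is H = 0.21·C.
For each price level, check whether its EOQ is feasible; otherwise the best quantity at that price is the breakpoint.
Tier 1 (£86.50): EOQ = 1303.9 exceeds tier's upper bound 1199, so this tier is dominated.
EOQ at £80.13 = 1354.8 (feasible in tier 2): TC = 54,760×£80.13 + (54,760/1354.8)×282 + (1354.8/2)×0.21×£80.13 = £4,410,715.84.
EOQ at £72.46 = 1424.7 < 2100, so use break Q=2100: TC = 54,760×£72.46 + (54,760/2100.0)×282 + (2100.0/2)×0.21×£72.46 = £3,991,240.52.
Lowest total cost among the candidates is at Q = 2100.0.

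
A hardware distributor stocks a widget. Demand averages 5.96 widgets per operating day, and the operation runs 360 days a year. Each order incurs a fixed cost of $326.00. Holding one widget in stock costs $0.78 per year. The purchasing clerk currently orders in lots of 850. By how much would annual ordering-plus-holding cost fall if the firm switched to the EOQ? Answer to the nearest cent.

Annual demand D = 5.96 × 360 = 2,145.6.
EOQ = √(2DS/H) = √(2 × 2,145.6 × 326 / 0.78) ≈ 1339.22.
Cost at Q* = (D/Q*)S + (Q*/2)H = √(2DSH) ≈ $1,044.59.
Cost at Q = 850: (2,145.6/850)×326 + (850/2)×0.78 = $822.90 + $331.50 = $1,154.40.
Excess = $1,154.40 − $1,044.59 = $109.81.

Extra cost ≈ $109.81 per year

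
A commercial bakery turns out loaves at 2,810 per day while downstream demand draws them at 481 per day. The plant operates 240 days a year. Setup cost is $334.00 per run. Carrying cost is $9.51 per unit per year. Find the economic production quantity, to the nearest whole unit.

Q* ≈ 3,128 loaves

Annual demand D = 481 × 240 = 115,440.
Production build-up factor (1 − d/p) = 1 − 481/2,810 = 0.8288.
Q* = √(2DS / (H(1 − d/p))) = √(2 × 115,440 × 334 / (9.51 × 0.8288)).
= √(77,113,920 / 7.8821) ≈ 3127.840.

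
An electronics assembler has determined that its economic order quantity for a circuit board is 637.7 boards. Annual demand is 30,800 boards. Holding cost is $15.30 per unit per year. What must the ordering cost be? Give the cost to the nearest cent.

S ≈ $101.01

Squaring Q* = √(2DS/H) gives Q*² = 2DS/H.
From Q* = √(2DS/H): S = Q*²H / (2D) = 637.7² × 15.3 / (2 × 30,800) = 101.0052.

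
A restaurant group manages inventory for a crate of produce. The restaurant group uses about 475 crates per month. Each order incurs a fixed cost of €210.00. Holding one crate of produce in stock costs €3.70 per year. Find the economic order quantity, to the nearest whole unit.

Annual demand D = 475 × 12 = 5,700.
EOQ = √(2DS / H) = √(2 × 5,700 × 210 / 3.7).
= √(2,394,000 / 3.7) = √647,027.027 ≈ 804.380.

Q* ≈ 804 crates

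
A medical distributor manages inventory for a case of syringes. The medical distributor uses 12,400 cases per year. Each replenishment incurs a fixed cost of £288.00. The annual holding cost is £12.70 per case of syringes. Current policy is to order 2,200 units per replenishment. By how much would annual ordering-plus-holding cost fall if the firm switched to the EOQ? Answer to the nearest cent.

Extra cost ≈ £6,069.17 per year

EOQ = √(2DS/H) = √(2 × 12,400 × 288 / 12.7) ≈ 749.93.
Cost at Q* = (D/Q*)S + (Q*/2)H = √(2DSH) ≈ £9,524.10.
Cost at Q = 2,200: (12,400/2,200)×288 + (2,200/2)×12.7 = £1,623.27 + £13,970.00 = £15,593.27.
Excess = £15,593.27 − £9,524.10 = £6,069.17.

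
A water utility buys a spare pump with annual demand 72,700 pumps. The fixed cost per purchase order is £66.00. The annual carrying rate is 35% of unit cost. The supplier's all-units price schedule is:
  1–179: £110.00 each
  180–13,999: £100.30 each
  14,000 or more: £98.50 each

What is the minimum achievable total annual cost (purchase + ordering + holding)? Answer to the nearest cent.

Holding cost per unit per year at price C is H = 0.35·C.
For each price level, check whether its EOQ is feasible; otherwise the best quantity at that price is the breakpoint.
Tier 1 (£110.00): EOQ = 499.3 exceeds tier's upper bound 179, so this tier is dominated.
EOQ at £100.30 = 522.8 (feasible in tier 2): TC = 72,700×£100.30 + (72,700/522.8)×66 + (522.8/2)×0.35×£100.30 = £7,310,164.34.
EOQ at £98.50 = 527.6 < 14000, so use break Q=14000: TC = 72,700×£98.50 + (72,700/14000.0)×66 + (14000.0/2)×0.35×£98.50 = £7,402,617.73.
Lowest total cost among the candidates is at Q = 522.8.

TC* ≈ £7,310,164.34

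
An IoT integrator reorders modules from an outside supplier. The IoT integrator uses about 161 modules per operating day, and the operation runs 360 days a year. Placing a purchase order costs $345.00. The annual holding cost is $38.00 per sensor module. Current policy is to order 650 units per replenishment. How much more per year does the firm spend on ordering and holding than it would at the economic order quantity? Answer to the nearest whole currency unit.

Extra cost ≈ $4,130 per year

Annual demand D = 161 × 360 = 57,960.
EOQ = √(2DS/H) = √(2 × 57,960 × 345 / 38) ≈ 1025.88.
Cost at Q* = (D/Q*)S + (Q*/2)H = √(2DSH) ≈ $38,983.47.
Cost at Q = 650: (57,960/650)×345 + (650/2)×38 = $30,763.38 + $12,350.00 = $43,113.38.
Excess = $43,113.38 − $38,983.47 = $4,129.91.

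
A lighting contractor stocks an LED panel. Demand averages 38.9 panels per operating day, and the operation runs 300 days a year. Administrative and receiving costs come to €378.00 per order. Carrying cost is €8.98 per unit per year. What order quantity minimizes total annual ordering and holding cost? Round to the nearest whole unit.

Annual demand D = 38.9 × 300 = 11,670.
EOQ = √(2DS / H) = √(2 × 11,670 × 378 / 8.98).
= √(8,822,520 / 8.98) = √982,463.2517 ≈ 991.193.

Q* ≈ 991 panels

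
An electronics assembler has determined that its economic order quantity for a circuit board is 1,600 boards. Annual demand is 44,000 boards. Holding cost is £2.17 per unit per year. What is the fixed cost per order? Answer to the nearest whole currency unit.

S ≈ £63

The basic EOQ model gives Q* = √(2DS/H); rearrange for the unknown.
From Q* = √(2DS/H): S = Q*²H / (2D) = 1,600² × 2.17 / (2 × 44,000) = 63.1273.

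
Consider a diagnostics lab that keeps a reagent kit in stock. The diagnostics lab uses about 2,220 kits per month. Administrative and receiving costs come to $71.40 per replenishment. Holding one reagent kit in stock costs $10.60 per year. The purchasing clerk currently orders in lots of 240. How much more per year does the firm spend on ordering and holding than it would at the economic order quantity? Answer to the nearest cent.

Extra cost ≈ $2,847.25 per year

Annual demand D = 2,220 × 12 = 26,640.
EOQ = √(2DS/H) = √(2 × 26,640 × 71.4 / 10.6) ≈ 599.07.
Cost at Q* = (D/Q*)S + (Q*/2)H = √(2DSH) ≈ $6,350.15.
Cost at Q = 240: (26,640/240)×71.4 + (240/2)×10.6 = $7,925.40 + $1,272.00 = $9,197.40.
Excess = $9,197.40 − $6,350.15 = $2,847.25.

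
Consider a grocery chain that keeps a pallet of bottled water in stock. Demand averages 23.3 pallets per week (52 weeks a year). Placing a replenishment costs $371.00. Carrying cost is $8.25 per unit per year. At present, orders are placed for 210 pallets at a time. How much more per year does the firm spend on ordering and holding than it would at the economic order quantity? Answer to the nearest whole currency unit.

Extra cost ≈ $283 per year

Annual demand D = 23.3 × 52 = 1,211.6.
EOQ = √(2DS/H) = √(2 × 1,211.6 × 371 / 8.25) ≈ 330.11.
Cost at Q* = (D/Q*)S + (Q*/2)H = √(2DSH) ≈ $2,723.38.
Cost at Q = 210: (1,211.6/210)×371 + (210/2)×8.25 = $2,140.49 + $866.25 = $3,006.74.
Excess = $3,006.74 − $2,723.38 = $283.36.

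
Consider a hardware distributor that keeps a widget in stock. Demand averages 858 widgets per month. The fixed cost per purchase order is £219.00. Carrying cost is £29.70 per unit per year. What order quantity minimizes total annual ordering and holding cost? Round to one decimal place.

Q* ≈ 389.7 widgets

Annual demand D = 858 × 12 = 10,296.
EOQ = √(2DS / H) = √(2 × 10,296 × 219 / 29.7).
= √(4,509,648 / 29.7) = √151,840 ≈ 389.667.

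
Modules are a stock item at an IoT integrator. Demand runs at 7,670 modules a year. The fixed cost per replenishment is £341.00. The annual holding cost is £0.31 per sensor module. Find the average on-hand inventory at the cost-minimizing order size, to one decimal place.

The optimal lot size = √(2DS/H) = √(2 × 7,670 × 341 / 0.31) ≈ 4107.80.
Average inventory = Q*/2 ≈ 4107.80 / 2 = 2053.899.

Average inventory ≈ 2,053.9 modules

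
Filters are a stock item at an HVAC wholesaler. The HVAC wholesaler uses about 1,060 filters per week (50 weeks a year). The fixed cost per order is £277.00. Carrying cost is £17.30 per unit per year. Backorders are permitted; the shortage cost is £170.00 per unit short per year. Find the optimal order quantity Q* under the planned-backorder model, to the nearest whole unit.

Annual demand D = 1,060 × 50 = 53,000.
With planned backorders, Q* = √(2DS/H) · √((H+B)/B).
√(2DS/H) = √(2 × 53,000 × 277 / 17.3) = 1302.776.
√((H+B)/B) = √((17.3+170)/170) = 1.0496.
Q* ≈ 1367.459.

Q* ≈ 1,367 filters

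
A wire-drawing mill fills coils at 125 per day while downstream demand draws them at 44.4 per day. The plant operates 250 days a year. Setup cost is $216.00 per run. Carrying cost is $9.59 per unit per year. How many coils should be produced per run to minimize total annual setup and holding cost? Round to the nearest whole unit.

Annual demand D = 44.4 × 250 = 11,100.
Production build-up factor (1 − d/p) = 1 − 44.4/125 = 0.6448.
Q* = √(2DS / (H(1 − d/p))) = √(2 × 11,100 × 216 / (9.59 × 0.6448)).
= √(4,795,200 / 6.1836) ≈ 880.606.

Q* ≈ 881 coils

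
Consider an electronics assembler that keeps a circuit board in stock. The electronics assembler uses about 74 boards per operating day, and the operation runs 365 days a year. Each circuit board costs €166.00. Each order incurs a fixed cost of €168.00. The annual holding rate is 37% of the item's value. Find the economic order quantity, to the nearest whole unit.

Annual demand D = 74 × 365 = 27,010.
Holding cost H = 0.37 × €166.00 = €61.4200 per unit per year.
EOQ = √(2DS / H) = √(2 × 27,010 × 168 / 61.42).
= √(9,075,360 / 61.42) = √147,759.0361 ≈ 384.394.

Q* ≈ 384 boards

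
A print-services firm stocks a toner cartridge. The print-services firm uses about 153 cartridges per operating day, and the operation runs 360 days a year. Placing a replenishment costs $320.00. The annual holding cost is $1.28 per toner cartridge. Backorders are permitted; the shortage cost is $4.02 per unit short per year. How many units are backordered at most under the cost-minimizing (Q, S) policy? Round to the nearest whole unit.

S* ≈ 1,455 cartridges

Annual demand D = 153 × 360 = 55,080.
With planned backorders, Q* = √(2DS/H) · √((H+B)/B).
√(2DS/H) = √(2 × 55,080 × 320 / 1.28) = 5247.857.
√((H+B)/B) = √((1.28+4.02)/4.02) = 1.1482.
Q* ≈ 6025.691.
S* = Q* · H/(H+B) = 6025.691 × 1.28/5.3 ≈ 1455.261.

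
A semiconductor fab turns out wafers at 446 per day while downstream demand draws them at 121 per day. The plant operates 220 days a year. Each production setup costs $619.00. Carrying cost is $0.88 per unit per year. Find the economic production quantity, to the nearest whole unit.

Annual demand D = 121 × 220 = 26,620.
Production build-up factor (1 − d/p) = 1 − 121/446 = 0.7287.
Q* = √(2DS / (H(1 − d/p))) = √(2 × 26,620 × 619 / (0.88 × 0.7287)).
= √(32,955,560 / 0.6413) ≈ 7168.838.

Q* ≈ 7,169 wafers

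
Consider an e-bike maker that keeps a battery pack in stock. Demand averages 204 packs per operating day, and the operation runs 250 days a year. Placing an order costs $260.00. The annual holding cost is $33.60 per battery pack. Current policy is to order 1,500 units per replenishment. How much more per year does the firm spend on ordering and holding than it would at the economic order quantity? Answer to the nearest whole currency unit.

Annual demand D = 204 × 250 = 51,000.
EOQ = √(2DS/H) = √(2 × 51,000 × 260 / 33.6) ≈ 888.42.
Cost at Q* = (D/Q*)S + (Q*/2)H = √(2DSH) ≈ $29,850.83.
Cost at Q = 1,500: (51,000/1,500)×260 + (1,500/2)×33.6 = $8,840.00 + $25,200.00 = $34,040.00.
Excess = $34,040.00 − $29,850.83 = $4,189.17.

Extra cost ≈ $4,189 per year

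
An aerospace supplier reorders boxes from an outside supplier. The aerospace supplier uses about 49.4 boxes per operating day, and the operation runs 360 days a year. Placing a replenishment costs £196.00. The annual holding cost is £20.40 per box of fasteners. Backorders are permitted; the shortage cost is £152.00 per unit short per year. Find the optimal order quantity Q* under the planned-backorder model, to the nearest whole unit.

Annual demand D = 49.4 × 360 = 17,784.
With planned backorders, Q* = √(2DS/H) · √((H+B)/B).
√(2DS/H) = √(2 × 17,784 × 196 / 20.4) = 584.578.
√((H+B)/B) = √((20.4+152)/152) = 1.0650.
Q* ≈ 622.572.

Q* ≈ 623 boxes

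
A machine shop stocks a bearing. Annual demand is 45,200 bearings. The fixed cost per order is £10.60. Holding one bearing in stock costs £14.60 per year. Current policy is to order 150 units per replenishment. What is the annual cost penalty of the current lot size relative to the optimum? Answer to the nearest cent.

EOQ = √(2DS/H) = √(2 × 45,200 × 10.6 / 14.6) ≈ 256.19.
Cost at Q* = (D/Q*)S + (Q*/2)H = √(2DSH) ≈ £3,740.36.
Cost at Q = 150: (45,200/150)×10.6 + (150/2)×14.6 = £3,194.13 + £1,095.00 = £4,289.13.
Excess = £4,289.13 − £3,740.36 = £548.77.

Extra cost ≈ £548.77 per year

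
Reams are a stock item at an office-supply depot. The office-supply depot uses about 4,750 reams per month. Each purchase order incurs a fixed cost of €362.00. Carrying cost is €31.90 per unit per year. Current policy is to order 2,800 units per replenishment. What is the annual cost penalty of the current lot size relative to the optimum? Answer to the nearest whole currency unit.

Extra cost ≈ €15,746 per year

Annual demand D = 4,750 × 12 = 57,000.
EOQ = √(2DS/H) = √(2 × 57,000 × 362 / 31.9) ≈ 1137.40.
Cost at Q* = (D/Q*)S + (Q*/2)H = √(2DSH) ≈ €36,282.91.
Cost at Q = 2,800: (57,000/2,800)×362 + (2,800/2)×31.9 = €7,369.29 + €44,660.00 = €52,029.29.
Excess = €52,029.29 − €36,282.91 = €15,746.38.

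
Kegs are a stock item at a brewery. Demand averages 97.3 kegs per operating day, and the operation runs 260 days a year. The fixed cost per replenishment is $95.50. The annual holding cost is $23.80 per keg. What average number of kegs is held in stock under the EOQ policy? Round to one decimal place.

Annual demand D = 97.3 × 260 = 25,298.
Q* = √(2DS/H) = √(2 × 25,298 × 95.5 / 23.8) ≈ 450.58.
Average inventory = Q*/2 ≈ 450.58 / 2 = 225.290.

Average inventory ≈ 225.3 kegs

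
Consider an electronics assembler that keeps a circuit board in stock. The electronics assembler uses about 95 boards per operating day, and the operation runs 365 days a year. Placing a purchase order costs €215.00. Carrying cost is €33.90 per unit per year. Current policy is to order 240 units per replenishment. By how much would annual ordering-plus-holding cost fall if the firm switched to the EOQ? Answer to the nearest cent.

Extra cost ≈ €12,648.64 per year

Annual demand D = 95 × 365 = 34,675.
EOQ = √(2DS/H) = √(2 × 34,675 × 215 / 33.9) ≈ 663.20.
Cost at Q* = (D/Q*)S + (Q*/2)H = √(2DSH) ≈ €22,482.38.
Cost at Q = 240: (34,675/240)×215 + (240/2)×33.9 = €31,063.02 + €4,068.00 = €35,131.02.
Excess = €35,131.02 − €22,482.38 = €12,648.64.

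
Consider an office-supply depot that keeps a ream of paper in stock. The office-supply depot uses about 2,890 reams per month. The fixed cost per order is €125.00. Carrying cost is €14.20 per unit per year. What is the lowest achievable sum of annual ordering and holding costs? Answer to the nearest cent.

Annual demand D = 2,890 × 12 = 34,680.
Q* = √(2DS/H) = √(2 × 34,680 × 125 / 14.2) ≈ 781.39.
At the optimum the two cost components are equal, so total cost = 2·(Q*/2)H = Q*·H.
Minimum total = √(2DSH) = √(2 × 34,680 × 125 × 14.2) ≈ 11095.675.

TC* ≈ €11,095.67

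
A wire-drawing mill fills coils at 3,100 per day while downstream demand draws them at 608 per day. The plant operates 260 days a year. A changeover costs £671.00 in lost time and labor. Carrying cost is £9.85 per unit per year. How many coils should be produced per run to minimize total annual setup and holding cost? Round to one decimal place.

Q* ≈ 5,176.1 coils

Annual demand D = 608 × 260 = 158,080.
Production build-up factor (1 − d/p) = 1 − 608/3,100 = 0.8039.
Q* = √(2DS / (H(1 − d/p))) = √(2 × 158,080 × 671 / (9.85 × 0.8039)).
= √(212,143,360 / 7.9181) ≈ 5176.109.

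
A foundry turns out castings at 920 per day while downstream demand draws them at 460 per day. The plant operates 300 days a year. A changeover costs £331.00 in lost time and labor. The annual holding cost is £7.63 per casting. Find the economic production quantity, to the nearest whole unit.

Q* ≈ 4,894 castings

Annual demand D = 460 × 300 = 138,000.
Production build-up factor (1 − d/p) = 1 − 460/920 = 0.5000.
Q* = √(2DS / (H(1 − d/p))) = √(2 × 138,000 × 331 / (7.63 × 0.5000)).
= √(91,356,000 / 3.815) ≈ 4893.519.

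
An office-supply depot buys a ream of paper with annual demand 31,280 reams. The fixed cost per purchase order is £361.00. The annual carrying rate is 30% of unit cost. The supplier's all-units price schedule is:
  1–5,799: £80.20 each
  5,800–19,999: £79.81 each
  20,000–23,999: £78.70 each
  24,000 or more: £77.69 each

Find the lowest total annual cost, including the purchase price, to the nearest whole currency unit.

TC* ≈ £2,531,966

Holding cost per unit per year at price C is H = 0.30·C.
For each price level, check whether its EOQ is feasible; otherwise the best quantity at that price is the breakpoint.
EOQ at £80.20 = 968.8 (feasible in tier 1): TC = 31,280×£80.20 + (31,280/968.8)×361 + (968.8/2)×0.30×£80.20 = £2,531,966.40.
EOQ at £79.81 = 971.2 < 5800, so use break Q=5800: TC = 31,280×£79.81 + (31,280/5800.0)×361 + (5800.0/2)×0.30×£79.81 = £2,567,838.41.
EOQ at £78.70 = 978.0 < 20000, so use break Q=20000: TC = 31,280×£78.70 + (31,280/20000.0)×361 + (20000.0/2)×0.30×£78.70 = £2,698,400.60.
EOQ at £77.69 = 984.4 < 24000, so use break Q=24000: TC = 31,280×£77.69 + (31,280/24000.0)×361 + (24000.0/2)×0.30×£77.69 = £2,710,297.70.
Lowest total cost among the candidates is at Q = 968.8.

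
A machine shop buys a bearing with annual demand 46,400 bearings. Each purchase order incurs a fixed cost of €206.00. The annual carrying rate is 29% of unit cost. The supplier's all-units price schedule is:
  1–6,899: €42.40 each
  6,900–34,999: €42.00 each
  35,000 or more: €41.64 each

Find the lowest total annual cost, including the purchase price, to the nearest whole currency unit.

Holding cost per unit per year at price C is H = 0.29·C.
For each price level, check whether its EOQ is feasible; otherwise the best quantity at that price is the breakpoint.
EOQ at €42.40 = 1246.9 (feasible in tier 1): TC = 46,400×€42.40 + (46,400/1246.9)×206 + (1246.9/2)×0.29×€42.40 = €1,982,691.67.
EOQ at €42.00 = 1252.8 < 6900, so use break Q=6900: TC = 46,400×€42.00 + (46,400/6900.0)×206 + (6900.0/2)×0.29×€42.00 = €1,992,206.28.
EOQ at €41.64 = 1258.2 < 35000, so use break Q=35000: TC = 46,400×€41.64 + (46,400/35000.0)×206 + (35000.0/2)×0.29×€41.64 = €2,143,692.10.
Lowest total cost among the candidates is at Q = 1246.9.

TC* ≈ €1,982,692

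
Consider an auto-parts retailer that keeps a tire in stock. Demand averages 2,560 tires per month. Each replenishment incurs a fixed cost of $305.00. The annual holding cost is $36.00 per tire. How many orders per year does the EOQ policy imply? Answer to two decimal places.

N ≈ 42.58 orders per year

Annual demand D = 2,560 × 12 = 30,720.
The optimal lot size = √(2DS/H) = √(2 × 30,720 × 305 / 36) ≈ 721.48.
Orders per year = D / Q* = 30,720 / 721.48 ≈ 42.579.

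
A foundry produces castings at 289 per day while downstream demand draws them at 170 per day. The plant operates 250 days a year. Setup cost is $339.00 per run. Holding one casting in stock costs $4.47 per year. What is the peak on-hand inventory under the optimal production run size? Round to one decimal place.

I_max ≈ 1,629.2 castings

Annual demand D = 170 × 250 = 42,500.
Production build-up factor (1 − d/p) = 1 − 170/289 = 0.4118.
Q* = √(2DS / (H(1 − d/p))) = √(2 × 42,500 × 339 / (4.47 × 0.4118)).
= √(28,815,000 / 1.8406) ≈ 3956.681.
Maximum inventory = Q*(1 − d/p) = 3956.681 × 0.4118 ≈ 1629.221.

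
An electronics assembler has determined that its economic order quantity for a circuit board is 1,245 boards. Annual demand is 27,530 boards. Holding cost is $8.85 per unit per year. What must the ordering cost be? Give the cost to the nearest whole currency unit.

Squaring Q* = √(2DS/H) gives Q*² = 2DS/H.
From Q* = √(2DS/H): S = Q*²H / (2D) = 1,245² × 8.85 / (2 × 27,530) = 249.1413.

S ≈ $249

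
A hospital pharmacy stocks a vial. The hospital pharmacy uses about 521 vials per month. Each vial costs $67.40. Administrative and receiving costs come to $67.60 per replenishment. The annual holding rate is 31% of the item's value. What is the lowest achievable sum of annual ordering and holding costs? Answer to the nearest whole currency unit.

Annual demand D = 521 × 12 = 6,252.
Holding cost H = 0.31 × $67.40 = $20.8940 per unit per year.
Q* = √(2DS/H) = √(2 × 6,252 × 67.6 / 20.894) ≈ 201.13.
At the optimum the two cost components are equal, so total cost = 2·(Q*/2)H = Q*·H.
Minimum total = √(2DSH) = √(2 × 6,252 × 67.6 × 20.894) ≈ 4202.509.

TC* ≈ $4,203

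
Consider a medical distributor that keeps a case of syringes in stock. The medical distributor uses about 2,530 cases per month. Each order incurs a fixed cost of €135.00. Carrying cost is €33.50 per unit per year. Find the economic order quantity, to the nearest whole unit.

Annual demand D = 2,530 × 12 = 30,360.
EOQ = √(2DS / H) = √(2 × 30,360 × 135 / 33.5).
= √(8,197,200 / 33.5) = √244,692.5373 ≈ 494.664.

Q* ≈ 495 cases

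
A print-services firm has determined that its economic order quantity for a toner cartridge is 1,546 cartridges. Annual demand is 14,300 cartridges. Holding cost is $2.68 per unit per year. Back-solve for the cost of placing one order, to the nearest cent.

Squaring Q* = √(2DS/H) gives Q*² = 2DS/H.
From Q* = √(2DS/H): S = Q*²H / (2D) = 1,546² × 2.68 / (2 × 14,300) = 223.9689.

S ≈ $223.97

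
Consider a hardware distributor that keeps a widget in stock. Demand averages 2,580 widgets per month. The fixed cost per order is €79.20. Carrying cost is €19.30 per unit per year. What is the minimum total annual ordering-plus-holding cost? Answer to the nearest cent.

Annual demand D = 2,580 × 12 = 30,960.
The optimal lot size = √(2DS/H) = √(2 × 30,960 × 79.2 / 19.3) ≈ 504.08.
At the optimum the two cost components are equal, so total cost = 2·(Q*/2)H = Q*·H.
Minimum total = √(2DSH) = √(2 × 30,960 × 79.2 × 19.3) ≈ 9728.743.

TC* ≈ €9,728.74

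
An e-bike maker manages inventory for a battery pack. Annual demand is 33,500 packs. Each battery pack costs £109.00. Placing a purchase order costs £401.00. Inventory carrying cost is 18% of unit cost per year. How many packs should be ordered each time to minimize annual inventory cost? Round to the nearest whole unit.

Q* ≈ 1,170 packs

Holding cost H = 0.18 × £109.00 = £19.6200 per unit per year.
EOQ = √(2DS / H) = √(2 × 33,500 × 401 / 19.62).
= √(26,867,000 / 19.62) = √1,369,367.9918 ≈ 1170.200.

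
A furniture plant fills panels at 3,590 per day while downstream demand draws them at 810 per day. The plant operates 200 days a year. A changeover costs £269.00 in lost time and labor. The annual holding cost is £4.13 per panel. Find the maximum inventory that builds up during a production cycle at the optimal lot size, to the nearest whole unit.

Annual demand D = 810 × 200 = 162,000.
Production build-up factor (1 − d/p) = 1 − 810/3,590 = 0.7744.
Q* = √(2DS / (H(1 − d/p))) = √(2 × 162,000 × 269 / (4.13 × 0.7744)).
= √(87,156,000 / 3.1982) ≈ 5220.336.
Maximum inventory = Q*(1 − d/p) = 5220.336 × 0.7744 ≈ 4042.488.

I_max ≈ 4,042 panels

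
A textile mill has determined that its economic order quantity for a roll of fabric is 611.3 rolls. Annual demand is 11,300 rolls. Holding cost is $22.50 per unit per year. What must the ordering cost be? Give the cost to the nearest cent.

S ≈ $372.03

The basic EOQ model gives Q* = √(2DS/H); rearrange for the unknown.
From Q* = √(2DS/H): S = Q*²H / (2D) = 611.3² × 22.5 / (2 × 11,300) = 372.0342.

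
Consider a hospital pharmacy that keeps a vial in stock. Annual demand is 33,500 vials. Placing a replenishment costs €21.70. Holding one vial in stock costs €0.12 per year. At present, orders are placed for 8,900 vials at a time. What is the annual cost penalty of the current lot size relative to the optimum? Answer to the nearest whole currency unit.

EOQ = √(2DS/H) = √(2 × 33,500 × 21.7 / 0.12) ≈ 3480.78.
Cost at Q* = (D/Q*)S + (Q*/2)H = √(2DSH) ≈ €417.69.
Cost at Q = 8,900: (33,500/8,900)×21.7 + (8,900/2)×0.12 = €81.68 + €534.00 = €615.68.
Excess = €615.68 − €417.69 = €197.99.

Extra cost ≈ €198 per year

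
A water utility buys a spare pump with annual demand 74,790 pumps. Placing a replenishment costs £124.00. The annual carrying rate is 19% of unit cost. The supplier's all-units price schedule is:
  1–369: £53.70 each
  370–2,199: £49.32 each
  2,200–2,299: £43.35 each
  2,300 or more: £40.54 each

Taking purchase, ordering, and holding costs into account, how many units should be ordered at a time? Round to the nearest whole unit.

Q* ≈ 2,300 pumps

Holding cost per unit per year at price C is H = 0.19·C.
Candidates are each tier's EOQ (if it falls in that tier) and each price-break quantity.
Tier 1 (£53.70): EOQ = 1348.3 exceeds tier's upper bound 369, so this tier is dominated.
EOQ at £49.32 = 1406.9 (feasible in tier 2): TC = 74,790×£49.32 + (74,790/1406.9)×124 + (1406.9/2)×0.19×£49.32 = £3,701,826.46.
EOQ at £43.35 = 1500.6 < 2200, so use break Q=2200: TC = 74,790×£43.35 + (74,790/2200.0)×124 + (2200.0/2)×0.19×£43.35 = £3,255,422.09.
EOQ at £40.54 = 1551.8 < 2300, so use break Q=2300: TC = 74,790×£40.54 + (74,790/2300.0)×124 + (2300.0/2)×0.19×£40.54 = £3,044,876.75.
Lowest total cost is £3,044,876.75 at Q = 2300.0.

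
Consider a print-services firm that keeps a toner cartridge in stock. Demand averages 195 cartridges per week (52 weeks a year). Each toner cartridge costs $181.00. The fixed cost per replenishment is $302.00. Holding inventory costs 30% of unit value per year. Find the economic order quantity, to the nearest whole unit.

Q* ≈ 336 cartridges

Annual demand D = 195 × 52 = 10,140.
Holding cost H = 0.30 × $181.00 = $54.3000 per unit per year.
EOQ = √(2DS / H) = √(2 × 10,140 × 302 / 54.3).
= √(6,124,560 / 54.3) = √112,791.1602 ≈ 335.844.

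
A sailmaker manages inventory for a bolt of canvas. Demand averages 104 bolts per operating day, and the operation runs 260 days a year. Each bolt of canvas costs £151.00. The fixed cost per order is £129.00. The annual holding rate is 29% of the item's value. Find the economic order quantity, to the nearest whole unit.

Annual demand D = 104 × 260 = 27,040.
Holding cost H = 0.29 × £151.00 = £43.7900 per unit per year.
EOQ = √(2DS / H) = √(2 × 27,040 × 129 / 43.79).
= √(6,976,320 / 43.79) = √159,313.0852 ≈ 399.140.

Q* ≈ 399 bolts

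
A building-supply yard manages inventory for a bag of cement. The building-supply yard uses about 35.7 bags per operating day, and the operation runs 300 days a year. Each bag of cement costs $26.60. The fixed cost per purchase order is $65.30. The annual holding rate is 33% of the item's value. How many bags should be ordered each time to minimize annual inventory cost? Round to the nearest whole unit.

Annual demand D = 35.7 × 300 = 10,710.
Holding cost H = 0.33 × $26.60 = $8.7780 per unit per year.
EOQ = √(2DS / H) = √(2 × 10,710 × 65.3 / 8.778).
= √(1,398,726 / 8.778) = √159,344.4976 ≈ 399.180.

Q* ≈ 399 bags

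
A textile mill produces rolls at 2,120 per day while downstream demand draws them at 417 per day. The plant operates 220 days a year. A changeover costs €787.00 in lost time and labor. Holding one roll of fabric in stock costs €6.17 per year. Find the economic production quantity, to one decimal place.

Q* ≈ 5,397.6 rolls

Annual demand D = 417 × 220 = 91,740.
Production build-up factor (1 − d/p) = 1 − 417/2,120 = 0.8033.
Q* = √(2DS / (H(1 − d/p))) = √(2 × 91,740 × 787 / (6.17 × 0.8033)).
= √(144,398,760 / 4.9564) ≈ 5397.588.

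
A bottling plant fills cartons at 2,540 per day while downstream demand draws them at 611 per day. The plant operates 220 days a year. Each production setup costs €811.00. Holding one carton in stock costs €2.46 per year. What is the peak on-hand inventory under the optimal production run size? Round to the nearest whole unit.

Annual demand D = 611 × 220 = 134,420.
Production build-up factor (1 − d/p) = 1 − 611/2,540 = 0.7594.
Q* = √(2DS / (H(1 − d/p))) = √(2 × 134,420 × 811 / (2.46 × 0.7594)).
= √(218,029,240 / 1.8682) ≈ 10802.905.
Maximum inventory = Q*(1 − d/p) = 10802.905 × 0.7594 ≈ 8204.254.

I_max ≈ 8,204 cartons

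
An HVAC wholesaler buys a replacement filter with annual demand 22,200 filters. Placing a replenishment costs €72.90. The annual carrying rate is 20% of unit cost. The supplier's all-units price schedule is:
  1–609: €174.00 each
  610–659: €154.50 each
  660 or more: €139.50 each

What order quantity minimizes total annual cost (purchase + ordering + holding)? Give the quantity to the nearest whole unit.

Holding cost per unit per year at price C is H = 0.20·C.
For each price level, check whether its EOQ is feasible; otherwise the best quantity at that price is the breakpoint.
EOQ at €174.00 = 305.0 (feasible in tier 1): TC = 22,200×€174.00 + (22,200/305.0)×72.9 + (305.0/2)×0.20×€174.00 = €3,873,413.16.
EOQ at €154.50 = 323.7 < 610, so use break Q=610: TC = 22,200×€154.50 + (22,200/610.0)×72.9 + (610.0/2)×0.20×€154.50 = €3,441,977.58.
EOQ at €139.50 = 340.6 < 660, so use break Q=660: TC = 22,200×€139.50 + (22,200/660.0)×72.9 + (660.0/2)×0.20×€139.50 = €3,108,559.09.
Lowest total cost is €3,108,559.09 at Q = 660.0.

Q* ≈ 660 filters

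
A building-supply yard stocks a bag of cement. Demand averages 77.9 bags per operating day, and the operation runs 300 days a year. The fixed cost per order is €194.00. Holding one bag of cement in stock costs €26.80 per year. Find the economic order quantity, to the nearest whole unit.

Annual demand D = 77.9 × 300 = 23,370.
EOQ = √(2DS / H) = √(2 × 23,370 × 194 / 26.8).
= √(9,067,560 / 26.8) = √338,341.791 ≈ 581.672.

Q* ≈ 582 bags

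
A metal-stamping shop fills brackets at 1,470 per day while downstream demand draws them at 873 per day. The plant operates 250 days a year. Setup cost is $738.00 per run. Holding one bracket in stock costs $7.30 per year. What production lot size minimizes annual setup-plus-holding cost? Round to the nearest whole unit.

Q* ≈ 10,424 brackets

Annual demand D = 873 × 250 = 218,250.
Production build-up factor (1 − d/p) = 1 − 873/1,470 = 0.4061.
Q* = √(2DS / (H(1 − d/p))) = √(2 × 218,250 × 738 / (7.3 × 0.4061)).
= √(322,137,000 / 2.9647) ≈ 10423.903.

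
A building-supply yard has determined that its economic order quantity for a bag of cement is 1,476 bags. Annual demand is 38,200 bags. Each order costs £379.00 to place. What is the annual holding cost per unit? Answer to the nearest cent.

Invert the EOQ relation Q*² = 2DS/H.
From Q* = √(2DS/H): H = 2DS / Q*² = 2 × 38,200 × 379 / 1,476² = 13.2911.

H ≈ £13.29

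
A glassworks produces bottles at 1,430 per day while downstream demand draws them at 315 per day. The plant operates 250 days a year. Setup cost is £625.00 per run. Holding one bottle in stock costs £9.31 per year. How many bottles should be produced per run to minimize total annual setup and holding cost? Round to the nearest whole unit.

Annual demand D = 315 × 250 = 78,750.
Production build-up factor (1 − d/p) = 1 − 315/1,430 = 0.7797.
Q* = √(2DS / (H(1 − d/p))) = √(2 × 78,750 × 625 / (9.31 × 0.7797)).
= √(98,437,500 / 7.2592) ≈ 3682.443.

Q* ≈ 3,682 bottles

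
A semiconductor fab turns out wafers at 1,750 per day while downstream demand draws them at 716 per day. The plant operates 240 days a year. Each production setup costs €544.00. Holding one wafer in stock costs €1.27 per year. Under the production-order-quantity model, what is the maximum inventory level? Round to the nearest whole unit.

Annual demand D = 716 × 240 = 171,840.
Production build-up factor (1 − d/p) = 1 − 716/1,750 = 0.5909.
Q* = √(2DS / (H(1 − d/p))) = √(2 × 171,840 × 544 / (1.27 × 0.5909)).
= √(186,961,920 / 0.7504) ≈ 15784.596.
Maximum inventory = Q*(1 − d/p) = 15784.596 × 0.5909 ≈ 9326.441.

I_max ≈ 9,326 wafers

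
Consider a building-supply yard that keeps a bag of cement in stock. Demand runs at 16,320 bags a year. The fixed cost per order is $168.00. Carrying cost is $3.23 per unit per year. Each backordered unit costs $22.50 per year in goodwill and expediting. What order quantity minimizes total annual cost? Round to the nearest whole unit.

With planned backorders, Q* = √(2DS/H) · √((H+B)/B).
√(2DS/H) = √(2 × 16,320 × 168 / 3.23) = 1302.952.
√((H+B)/B) = √((3.23+22.5)/22.5) = 1.0694.
Q* ≈ 1393.340.

Q* ≈ 1,393 bags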